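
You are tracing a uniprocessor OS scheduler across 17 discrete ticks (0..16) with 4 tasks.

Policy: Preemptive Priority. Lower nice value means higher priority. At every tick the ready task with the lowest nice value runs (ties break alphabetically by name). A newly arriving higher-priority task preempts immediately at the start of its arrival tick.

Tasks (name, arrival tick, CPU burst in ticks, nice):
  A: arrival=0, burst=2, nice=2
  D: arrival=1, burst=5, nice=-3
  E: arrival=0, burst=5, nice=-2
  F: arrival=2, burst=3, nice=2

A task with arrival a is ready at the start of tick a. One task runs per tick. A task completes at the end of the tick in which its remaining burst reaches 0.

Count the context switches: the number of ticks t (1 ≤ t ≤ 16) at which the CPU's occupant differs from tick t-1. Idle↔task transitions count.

t=0: ready={A,E} → run E
t=1: ready={A,D,E} → run D
t=2: ready={A,D,E,F} → run D
t=3: ready={A,D,E,F} → run D
t=4: ready={A,D,E,F} → run D
t=5: ready={A,D,E,F} → run D
t=6: ready={A,E,F} → run E
t=7: ready={A,E,F} → run E
t=8: ready={A,E,F} → run E
t=9: ready={A,E,F} → run E
t=10: ready={A,F} → run A
t=11: ready={A,F} → run A
t=12: ready={F} → run F
t=13: ready={F} → run F
t=14: ready={F} → run F
t=15: (idle)
t=16: (idle)

context switches = 5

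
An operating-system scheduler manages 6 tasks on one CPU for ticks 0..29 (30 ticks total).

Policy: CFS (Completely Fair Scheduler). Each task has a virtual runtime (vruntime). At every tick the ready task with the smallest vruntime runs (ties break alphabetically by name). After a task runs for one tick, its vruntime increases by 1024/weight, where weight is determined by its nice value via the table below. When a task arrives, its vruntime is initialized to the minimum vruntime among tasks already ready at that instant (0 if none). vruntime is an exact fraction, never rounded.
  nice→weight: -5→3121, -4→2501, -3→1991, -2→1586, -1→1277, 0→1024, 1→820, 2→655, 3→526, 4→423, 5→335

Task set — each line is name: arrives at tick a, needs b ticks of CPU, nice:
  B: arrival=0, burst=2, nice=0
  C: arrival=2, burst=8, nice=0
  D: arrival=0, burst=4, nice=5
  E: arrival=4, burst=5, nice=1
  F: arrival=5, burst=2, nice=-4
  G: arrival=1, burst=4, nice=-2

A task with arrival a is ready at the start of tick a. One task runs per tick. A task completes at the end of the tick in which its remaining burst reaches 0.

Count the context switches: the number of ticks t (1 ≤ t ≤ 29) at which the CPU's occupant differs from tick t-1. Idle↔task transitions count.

context switches = 24

t=0: vr[B=0 D=0] → run B
t=1: vr[B=1 D=0 G=0] → run D
t=2: vr[B=1 C=0 D=1024/335 G=0] → run C
t=3: vr[B=1 C=1 D=1024/335 G=0] → run G
t=4: vr[B=1 C=1 D=1024/335 E=512/793 G=512/793] → run E
t=5: vr[B=1 C=1 D=1024/335 E=307968/162565 F=512/793 G=512/793] → run F
t=6: vr[B=1 C=1 D=1024/335 E=307968/162565 F=34304/32513 G=512/793] → run G
t=7: vr[B=1 C=1 D=1024/335 E=307968/162565 F=34304/32513 G=1024/793] → run B
t=8: vr[C=1 D=1024/335 E=307968/162565 F=34304/32513 G=1024/793] → run C
t=9: vr[C=2 D=1024/335 E=307968/162565 F=34304/32513 G=1024/793] → run F
t=10: vr[C=2 D=1024/335 E=307968/162565 G=1024/793] → run G
t=11: vr[C=2 D=1024/335 E=307968/162565 G=1536/793] → run E
t=12: vr[C=2 D=1024/335 E=510976/162565 G=1536/793] → run G
t=13: vr[C=2 D=1024/335 E=510976/162565] → run C
t=14: vr[C=3 D=1024/335 E=510976/162565] → run C
t=15: vr[C=4 D=1024/335 E=510976/162565] → run D
t=16: vr[C=4 D=2048/335 E=510976/162565] → run E
t=17: vr[C=4 D=2048/335 E=713984/162565] → run C
t=18: vr[C=5 D=2048/335 E=713984/162565] → run E
t=19: vr[C=5 D=2048/335 E=916992/162565] → run C
t=20: vr[C=6 D=2048/335 E=916992/162565] → run E
t=21: vr[C=6 D=2048/335] → run C
t=22: vr[C=7 D=2048/335] → run D
t=23: vr[C=7 D=3072/335] → run C
t=24: vr[D=3072/335] → run D
t=25: (idle)
t=26: (idle)
t=27: (idle)
t=28: (idle)
t=29: (idle)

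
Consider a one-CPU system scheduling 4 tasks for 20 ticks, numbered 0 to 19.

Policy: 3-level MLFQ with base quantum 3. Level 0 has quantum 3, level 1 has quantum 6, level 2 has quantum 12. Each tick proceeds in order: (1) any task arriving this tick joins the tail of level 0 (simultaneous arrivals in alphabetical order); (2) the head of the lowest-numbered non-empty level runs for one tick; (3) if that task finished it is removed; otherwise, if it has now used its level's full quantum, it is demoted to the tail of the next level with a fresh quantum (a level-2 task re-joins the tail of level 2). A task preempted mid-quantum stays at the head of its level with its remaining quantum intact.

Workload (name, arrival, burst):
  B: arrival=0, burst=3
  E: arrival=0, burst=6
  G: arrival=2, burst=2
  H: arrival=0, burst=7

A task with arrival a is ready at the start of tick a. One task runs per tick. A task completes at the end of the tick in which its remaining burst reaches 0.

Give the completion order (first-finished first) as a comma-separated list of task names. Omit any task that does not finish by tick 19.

t=0: L0/L1/L2 = BEH/-/- → run B
t=1: L0/L1/L2 = BEH/-/- → run B
t=2: L0/L1/L2 = BEHG/-/- → run B
t=3: L0/L1/L2 = EHG/-/- → run E
t=4: L0/L1/L2 = EHG/-/- → run E
t=5: L0/L1/L2 = EHG/-/- → run E
t=6: L0/L1/L2 = HG/E/- → run H
t=7: L0/L1/L2 = HG/E/- → run H
t=8: L0/L1/L2 = HG/E/- → run H
t=9: L0/L1/L2 = G/EH/- → run G
t=10: L0/L1/L2 = G/EH/- → run G
t=11: L0/L1/L2 = -/EH/- → run E
t=12: L0/L1/L2 = -/EH/- → run E
t=13: L0/L1/L2 = -/EH/- → run E
t=14: L0/L1/L2 = -/H/- → run H
t=15: L0/L1/L2 = -/H/- → run H
t=16: L0/L1/L2 = -/H/- → run H
t=17: L0/L1/L2 = -/H/- → run H
t=18: (idle)
t=19: (idle)

completion order = B, G, E, H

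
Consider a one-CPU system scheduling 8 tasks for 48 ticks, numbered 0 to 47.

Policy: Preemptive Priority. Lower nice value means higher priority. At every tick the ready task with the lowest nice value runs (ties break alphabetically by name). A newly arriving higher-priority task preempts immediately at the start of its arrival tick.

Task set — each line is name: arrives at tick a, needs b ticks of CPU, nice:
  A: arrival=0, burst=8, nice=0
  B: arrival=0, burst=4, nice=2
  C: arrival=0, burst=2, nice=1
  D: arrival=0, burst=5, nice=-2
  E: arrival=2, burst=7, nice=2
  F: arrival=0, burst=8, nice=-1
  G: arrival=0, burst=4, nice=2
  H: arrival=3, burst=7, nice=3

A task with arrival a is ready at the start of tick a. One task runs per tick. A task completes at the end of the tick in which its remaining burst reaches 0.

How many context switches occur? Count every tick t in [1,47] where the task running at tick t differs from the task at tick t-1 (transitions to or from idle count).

context switches = 8

t=0: ready={A,B,C,D,F,G} → run D
t=1: ready={A,B,C,D,F,G} → run D
t=2: ready={A,B,C,D,E,F,G} → run D
t=3: ready={A,B,C,D,E,F,G,H} → run D
t=4: ready={A,B,C,D,E,F,G,H} → run D
t=5: ready={A,B,C,E,F,G,H} → run F
t=6: ready={A,B,C,E,F,G,H} → run F
t=7: ready={A,B,C,E,F,G,H} → run F
t=8: ready={A,B,C,E,F,G,H} → run F
t=9: ready={A,B,C,E,F,G,H} → run F
t=10: ready={A,B,C,E,F,G,H} → run F
t=11: ready={A,B,C,E,F,G,H} → run F
t=12: ready={A,B,C,E,F,G,H} → run F
t=13: ready={A,B,C,E,G,H} → run A
t=14: ready={A,B,C,E,G,H} → run A
t=15: ready={A,B,C,E,G,H} → run A
t=16: ready={A,B,C,E,G,H} → run A
t=17: ready={A,B,C,E,G,H} → run A
t=18: ready={A,B,C,E,G,H} → run A
t=19: ready={A,B,C,E,G,H} → run A
t=20: ready={A,B,C,E,G,H} → run A
t=21: ready={B,C,E,G,H} → run C
t=22: ready={B,C,E,G,H} → run C
t=23: ready={B,E,G,H} → run B
t=24: ready={B,E,G,H} → run B
t=25: ready={B,E,G,H} → run B
t=26: ready={B,E,G,H} → run B
t=27: ready={E,G,H} → run E
t=28: ready={E,G,H} → run E
t=29: ready={E,G,H} → run E
t=30: ready={E,G,H} → run E
t=31: ready={E,G,H} → run E
t=32: ready={E,G,H} → run E
t=33: ready={E,G,H} → run E
t=34: ready={G,H} → run G
t=35: ready={G,H} → run G
t=36: ready={G,H} → run G
t=37: ready={G,H} → run G
t=38: ready={H} → run H
t=39: ready={H} → run H
t=40: ready={H} → run H
t=41: ready={H} → run H
t=42: ready={H} → run H
t=43: ready={H} → run H
t=44: ready={H} → run H
t=45: (idle)
t=46: (idle)
t=47: (idle)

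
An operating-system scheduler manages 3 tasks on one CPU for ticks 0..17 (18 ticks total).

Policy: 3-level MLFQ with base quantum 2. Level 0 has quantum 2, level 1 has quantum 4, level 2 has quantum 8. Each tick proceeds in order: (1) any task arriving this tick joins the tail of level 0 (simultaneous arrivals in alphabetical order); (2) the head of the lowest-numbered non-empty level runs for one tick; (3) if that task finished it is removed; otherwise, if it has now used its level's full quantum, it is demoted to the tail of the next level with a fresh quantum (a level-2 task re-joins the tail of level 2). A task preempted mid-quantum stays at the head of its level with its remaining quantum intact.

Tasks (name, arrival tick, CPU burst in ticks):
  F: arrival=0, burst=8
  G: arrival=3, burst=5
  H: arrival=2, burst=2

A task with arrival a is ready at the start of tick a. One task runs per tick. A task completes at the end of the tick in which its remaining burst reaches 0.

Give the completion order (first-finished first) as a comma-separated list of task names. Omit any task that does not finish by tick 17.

t=0: L0/L1/L2 = F/-/- → run F
t=1: L0/L1/L2 = F/-/- → run F
t=2: L0/L1/L2 = H/F/- → run H
t=3: L0/L1/L2 = HG/F/- → run H
t=4: L0/L1/L2 = G/F/- → run G
t=5: L0/L1/L2 = G/F/- → run G
t=6: L0/L1/L2 = -/FG/- → run F
t=7: L0/L1/L2 = -/FG/- → run F
t=8: L0/L1/L2 = -/FG/- → run F
t=9: L0/L1/L2 = -/FG/- → run F
t=10: L0/L1/L2 = -/G/F → run G
t=11: L0/L1/L2 = -/G/F → run G
t=12: L0/L1/L2 = -/G/F → run G
t=13: L0/L1/L2 = -/-/F → run F
t=14: L0/L1/L2 = -/-/F → run F
t=15: (idle)
t=16: (idle)
t=17: (idle)

completion order = H, G, F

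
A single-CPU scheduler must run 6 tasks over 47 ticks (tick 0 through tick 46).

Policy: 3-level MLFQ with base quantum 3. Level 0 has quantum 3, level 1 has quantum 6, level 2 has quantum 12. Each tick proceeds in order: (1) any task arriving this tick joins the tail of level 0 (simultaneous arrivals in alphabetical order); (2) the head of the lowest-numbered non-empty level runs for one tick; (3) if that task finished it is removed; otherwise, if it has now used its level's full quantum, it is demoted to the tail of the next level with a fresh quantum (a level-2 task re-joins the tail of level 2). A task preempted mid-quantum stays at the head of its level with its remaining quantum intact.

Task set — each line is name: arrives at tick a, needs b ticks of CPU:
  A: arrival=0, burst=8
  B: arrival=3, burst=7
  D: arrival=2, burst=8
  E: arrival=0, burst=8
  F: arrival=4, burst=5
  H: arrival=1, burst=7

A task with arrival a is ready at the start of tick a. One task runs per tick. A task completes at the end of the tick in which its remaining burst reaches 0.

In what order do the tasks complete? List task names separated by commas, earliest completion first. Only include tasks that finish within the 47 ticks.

completion order = A, E, H, D, B, F

t=0: L0/L1/L2 = AE/-/- → run A
t=1: L0/L1/L2 = AEH/-/- → run A
t=2: L0/L1/L2 = AEHD/-/- → run A
t=3: L0/L1/L2 = EHDB/A/- → run E
t=4: L0/L1/L2 = EHDBF/A/- → run E
t=5: L0/L1/L2 = EHDBF/A/- → run E
t=6: L0/L1/L2 = HDBF/AE/- → run H
t=7: L0/L1/L2 = HDBF/AE/- → run H
t=8: L0/L1/L2 = HDBF/AE/- → run H
t=9: L0/L1/L2 = DBF/AEH/- → run D
t=10: L0/L1/L2 = DBF/AEH/- → run D
t=11: L0/L1/L2 = DBF/AEH/- → run D
t=12: L0/L1/L2 = BF/AEHD/- → run B
t=13: L0/L1/L2 = BF/AEHD/- → run B
t=14: L0/L1/L2 = BF/AEHD/- → run B
t=15: L0/L1/L2 = F/AEHDB/- → run F
t=16: L0/L1/L2 = F/AEHDB/- → run F
t=17: L0/L1/L2 = F/AEHDB/- → run F
t=18: L0/L1/L2 = -/AEHDBF/- → run A
t=19: L0/L1/L2 = -/AEHDBF/- → run A
t=20: L0/L1/L2 = -/AEHDBF/- → run A
t=21: L0/L1/L2 = -/AEHDBF/- → run A
t=22: L0/L1/L2 = -/AEHDBF/- → run A
t=23: L0/L1/L2 = -/EHDBF/- → run E
t=24: L0/L1/L2 = -/EHDBF/- → run E
t=25: L0/L1/L2 = -/EHDBF/- → run E
t=26: L0/L1/L2 = -/EHDBF/- → run E
t=27: L0/L1/L2 = -/EHDBF/- → run E
t=28: L0/L1/L2 = -/HDBF/- → run H
t=29: L0/L1/L2 = -/HDBF/- → run H
t=30: L0/L1/L2 = -/HDBF/- → run H
t=31: L0/L1/L2 = -/HDBF/- → run H
t=32: L0/L1/L2 = -/DBF/- → run D
t=33: L0/L1/L2 = -/DBF/- → run D
t=34: L0/L1/L2 = -/DBF/- → run D
t=35: L0/L1/L2 = -/DBF/- → run D
t=36: L0/L1/L2 = -/DBF/- → run D
t=37: L0/L1/L2 = -/BF/- → run B
t=38: L0/L1/L2 = -/BF/- → run B
t=39: L0/L1/L2 = -/BF/- → run B
t=40: L0/L1/L2 = -/BF/- → run B
t=41: L0/L1/L2 = -/F/- → run F
t=42: L0/L1/L2 = -/F/- → run F
t=43: (idle)
t=44: (idle)
t=45: (idle)
t=46: (idle)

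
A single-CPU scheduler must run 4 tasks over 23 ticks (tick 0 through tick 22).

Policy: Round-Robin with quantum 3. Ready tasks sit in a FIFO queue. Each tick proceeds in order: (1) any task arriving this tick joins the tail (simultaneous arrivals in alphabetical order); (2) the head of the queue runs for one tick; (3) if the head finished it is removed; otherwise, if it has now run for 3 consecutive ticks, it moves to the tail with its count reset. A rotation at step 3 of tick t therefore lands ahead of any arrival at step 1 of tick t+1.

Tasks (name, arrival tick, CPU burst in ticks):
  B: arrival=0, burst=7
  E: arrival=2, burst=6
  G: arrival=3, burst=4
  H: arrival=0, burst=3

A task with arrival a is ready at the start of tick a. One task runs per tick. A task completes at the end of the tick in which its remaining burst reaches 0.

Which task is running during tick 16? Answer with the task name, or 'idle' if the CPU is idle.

running at tick 16 = E

t=0: queue=[B,H] q_used=0 → run B
t=1: queue=[B,H] q_used=1 → run B
t=2: queue=[B,H,E] q_used=2 → run B
t=3: queue=[H,E,B,G] q_used=0 → run H
t=4: queue=[H,E,B,G] q_used=1 → run H
t=5: queue=[H,E,B,G] q_used=2 → run H
t=6: queue=[E,B,G] q_used=0 → run E
t=7: queue=[E,B,G] q_used=1 → run E
t=8: queue=[E,B,G] q_used=2 → run E
t=9: queue=[B,G,E] q_used=0 → run B
t=10: queue=[B,G,E] q_used=1 → run B
t=11: queue=[B,G,E] q_used=2 → run B
t=12: queue=[G,E,B] q_used=0 → run G
t=13: queue=[G,E,B] q_used=1 → run G
t=14: queue=[G,E,B] q_used=2 → run G
t=15: queue=[E,B,G] q_used=0 → run E
t=16: queue=[E,B,G] q_used=1 → run E
t=17: queue=[E,B,G] q_used=2 → run E
t=18: queue=[B,G] q_used=0 → run B
t=19: queue=[G] q_used=0 → run G
t=20: (idle)
t=21: (idle)
t=22: (idle)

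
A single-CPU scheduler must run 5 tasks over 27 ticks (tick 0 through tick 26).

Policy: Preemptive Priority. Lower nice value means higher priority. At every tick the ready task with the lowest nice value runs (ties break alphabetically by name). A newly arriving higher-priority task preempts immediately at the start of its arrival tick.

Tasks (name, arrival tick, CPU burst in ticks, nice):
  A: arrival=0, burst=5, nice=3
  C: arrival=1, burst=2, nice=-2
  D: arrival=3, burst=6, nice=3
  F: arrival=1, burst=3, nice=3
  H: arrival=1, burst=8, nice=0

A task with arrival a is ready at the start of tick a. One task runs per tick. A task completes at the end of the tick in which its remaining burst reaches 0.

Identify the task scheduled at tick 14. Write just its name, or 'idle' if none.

t=0: ready={A} → run A
t=1: ready={A,C,F,H} → run C
t=2: ready={A,C,F,H} → run C
t=3: ready={A,D,F,H} → run H
t=4: ready={A,D,F,H} → run H
t=5: ready={A,D,F,H} → run H
t=6: ready={A,D,F,H} → run H
t=7: ready={A,D,F,H} → run H
t=8: ready={A,D,F,H} → run H
t=9: ready={A,D,F,H} → run H
t=10: ready={A,D,F,H} → run H
t=11: ready={A,D,F} → run A
t=12: ready={A,D,F} → run A
t=13: ready={A,D,F} → run A
t=14: ready={A,D,F} → run A
t=15: ready={D,F} → run D
t=16: ready={D,F} → run D
t=17: ready={D,F} → run D
t=18: ready={D,F} → run D
t=19: ready={D,F} → run D
t=20: ready={D,F} → run D
t=21: ready={F} → run F
t=22: ready={F} → run F
t=23: ready={F} → run F
t=24: (idle)
t=25: (idle)
t=26: (idle)

running at tick 14 = A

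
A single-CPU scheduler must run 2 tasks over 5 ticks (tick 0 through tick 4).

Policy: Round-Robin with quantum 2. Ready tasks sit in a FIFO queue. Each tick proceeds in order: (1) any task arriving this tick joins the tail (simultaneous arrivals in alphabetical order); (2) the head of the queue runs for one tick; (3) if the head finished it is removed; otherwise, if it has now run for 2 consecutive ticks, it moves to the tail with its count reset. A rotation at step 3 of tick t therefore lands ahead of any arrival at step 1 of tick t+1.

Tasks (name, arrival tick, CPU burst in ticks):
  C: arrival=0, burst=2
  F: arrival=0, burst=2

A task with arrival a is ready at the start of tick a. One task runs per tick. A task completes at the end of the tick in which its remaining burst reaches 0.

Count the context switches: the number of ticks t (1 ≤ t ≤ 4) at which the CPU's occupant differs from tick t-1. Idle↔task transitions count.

t=0: queue=[C,F] q_used=0 → run C
t=1: queue=[C,F] q_used=1 → run C
t=2: queue=[F] q_used=0 → run F
t=3: queue=[F] q_used=1 → run F
t=4: (idle)

context switches = 2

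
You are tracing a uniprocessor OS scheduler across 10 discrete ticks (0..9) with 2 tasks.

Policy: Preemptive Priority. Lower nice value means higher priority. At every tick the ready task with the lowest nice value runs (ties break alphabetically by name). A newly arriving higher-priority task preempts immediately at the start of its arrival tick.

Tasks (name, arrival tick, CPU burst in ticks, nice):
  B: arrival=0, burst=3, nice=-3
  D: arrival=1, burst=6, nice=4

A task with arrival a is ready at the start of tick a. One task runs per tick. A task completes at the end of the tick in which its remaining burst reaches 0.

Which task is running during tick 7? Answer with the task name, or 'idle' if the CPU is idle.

running at tick 7 = D

t=0: ready={B} → run B
t=1: ready={B,D} → run B
t=2: ready={B,D} → run B
t=3: ready={D} → run D
t=4: ready={D} → run D
t=5: ready={D} → run D
t=6: ready={D} → run D
t=7: ready={D} → run D
t=8: ready={D} → run D
t=9: (idle)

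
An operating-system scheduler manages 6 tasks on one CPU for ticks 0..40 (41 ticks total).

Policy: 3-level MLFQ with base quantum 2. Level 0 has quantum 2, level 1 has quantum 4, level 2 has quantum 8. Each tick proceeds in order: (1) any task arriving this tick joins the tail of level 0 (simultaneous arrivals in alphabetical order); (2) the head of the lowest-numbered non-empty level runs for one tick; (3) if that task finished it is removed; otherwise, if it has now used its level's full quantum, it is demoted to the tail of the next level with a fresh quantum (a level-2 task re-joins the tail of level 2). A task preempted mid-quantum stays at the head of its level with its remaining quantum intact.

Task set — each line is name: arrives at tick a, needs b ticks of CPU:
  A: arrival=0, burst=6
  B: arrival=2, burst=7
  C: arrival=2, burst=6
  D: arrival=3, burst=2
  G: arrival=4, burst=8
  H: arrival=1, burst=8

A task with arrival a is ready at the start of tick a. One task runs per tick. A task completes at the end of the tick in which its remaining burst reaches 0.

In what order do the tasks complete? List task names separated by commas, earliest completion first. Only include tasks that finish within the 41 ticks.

completion order = D, A, C, H, B, G

t=0: L0/L1/L2 = A/-/- → run A
t=1: L0/L1/L2 = AH/-/- → run A
t=2: L0/L1/L2 = HBC/A/- → run H
t=3: L0/L1/L2 = HBCD/A/- → run H
t=4: L0/L1/L2 = BCDG/AH/- → run B
t=5: L0/L1/L2 = BCDG/AH/- → run B
t=6: L0/L1/L2 = CDG/AHB/- → run C
t=7: L0/L1/L2 = CDG/AHB/- → run C
t=8: L0/L1/L2 = DG/AHBC/- → run D
t=9: L0/L1/L2 = DG/AHBC/- → run D
t=10: L0/L1/L2 = G/AHBC/- → run G
t=11: L0/L1/L2 = G/AHBC/- → run G
t=12: L0/L1/L2 = -/AHBCG/- → run A
t=13: L0/L1/L2 = -/AHBCG/- → run A
t=14: L0/L1/L2 = -/AHBCG/- → run A
t=15: L0/L1/L2 = -/AHBCG/- → run A
t=16: L0/L1/L2 = -/HBCG/- → run H
t=17: L0/L1/L2 = -/HBCG/- → run H
t=18: L0/L1/L2 = -/HBCG/- → run H
t=19: L0/L1/L2 = -/HBCG/- → run H
t=20: L0/L1/L2 = -/BCG/H → run B
t=21: L0/L1/L2 = -/BCG/H → run B
t=22: L0/L1/L2 = -/BCG/H → run B
t=23: L0/L1/L2 = -/BCG/H → run B
t=24: L0/L1/L2 = -/CG/HB → run C
t=25: L0/L1/L2 = -/CG/HB → run C
t=26: L0/L1/L2 = -/CG/HB → run C
t=27: L0/L1/L2 = -/CG/HB → run C
t=28: L0/L1/L2 = -/G/HB → run G
t=29: L0/L1/L2 = -/G/HB → run G
t=30: L0/L1/L2 = -/G/HB → run G
t=31: L0/L1/L2 = -/G/HB → run G
t=32: L0/L1/L2 = -/-/HBG → run H
t=33: L0/L1/L2 = -/-/HBG → run H
t=34: L0/L1/L2 = -/-/BG → run B
t=35: L0/L1/L2 = -/-/G → run G
t=36: L0/L1/L2 = -/-/G → run G
t=37: (idle)
t=38: (idle)
t=39: (idle)
t=40: (idle)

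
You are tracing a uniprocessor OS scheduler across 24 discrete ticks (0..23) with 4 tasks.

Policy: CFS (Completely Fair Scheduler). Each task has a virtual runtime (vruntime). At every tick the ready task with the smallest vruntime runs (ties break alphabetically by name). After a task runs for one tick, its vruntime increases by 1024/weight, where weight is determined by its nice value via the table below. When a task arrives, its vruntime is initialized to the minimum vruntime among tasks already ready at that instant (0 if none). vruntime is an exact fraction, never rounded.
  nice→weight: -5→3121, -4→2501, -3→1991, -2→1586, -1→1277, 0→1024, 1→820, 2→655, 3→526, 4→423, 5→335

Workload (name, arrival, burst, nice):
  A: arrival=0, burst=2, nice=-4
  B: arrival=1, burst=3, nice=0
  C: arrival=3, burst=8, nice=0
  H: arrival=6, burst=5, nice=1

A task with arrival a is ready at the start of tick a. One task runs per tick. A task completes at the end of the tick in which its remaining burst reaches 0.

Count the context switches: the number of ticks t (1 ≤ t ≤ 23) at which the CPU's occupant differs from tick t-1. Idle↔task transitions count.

t=0: vr[A=0] → run A
t=1: vr[A=1024/2501 B=1024/2501] → run A
t=2: vr[B=1024/2501] → run B
t=3: vr[B=3525/2501 C=3525/2501] → run B
t=4: vr[B=6026/2501 C=3525/2501] → run C
t=5: vr[B=6026/2501 C=6026/2501] → run B
t=6: vr[C=6026/2501 H=6026/2501] → run C
t=7: vr[C=8527/2501 H=6026/2501] → run H
t=8: vr[C=8527/2501 H=45746/12505] → run C
t=9: vr[C=11028/2501 H=45746/12505] → run H
t=10: vr[C=11028/2501 H=61362/12505] → run C
t=11: vr[C=13529/2501 H=61362/12505] → run H
t=12: vr[C=13529/2501 H=76978/12505] → run C
t=13: vr[C=16030/2501 H=76978/12505] → run H
t=14: vr[C=16030/2501 H=92594/12505] → run C
t=15: vr[C=18531/2501 H=92594/12505] → run H
t=16: vr[C=18531/2501] → run C
t=17: vr[C=21032/2501] → run C
t=18: (idle)
t=19: (idle)
t=20: (idle)
t=21: (idle)
t=22: (idle)
t=23: (idle)

context switches = 15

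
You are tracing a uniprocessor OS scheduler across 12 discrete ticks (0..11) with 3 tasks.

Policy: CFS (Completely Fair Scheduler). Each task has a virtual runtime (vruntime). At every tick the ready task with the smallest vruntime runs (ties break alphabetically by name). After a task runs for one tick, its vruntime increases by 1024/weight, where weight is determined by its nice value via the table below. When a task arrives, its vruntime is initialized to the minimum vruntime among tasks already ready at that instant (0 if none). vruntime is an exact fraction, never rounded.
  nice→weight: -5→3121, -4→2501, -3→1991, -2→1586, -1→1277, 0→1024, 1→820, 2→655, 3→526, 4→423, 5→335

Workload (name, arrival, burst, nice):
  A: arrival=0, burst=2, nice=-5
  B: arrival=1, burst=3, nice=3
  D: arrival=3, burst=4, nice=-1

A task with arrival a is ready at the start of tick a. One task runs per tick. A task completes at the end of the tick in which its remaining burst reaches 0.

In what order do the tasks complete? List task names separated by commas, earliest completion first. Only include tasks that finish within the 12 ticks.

completion order = A, B, D

t=0: vr[A=0] → run A
t=1: vr[A=1024/3121 B=1024/3121] → run A
t=2: vr[B=1024/3121] → run B
t=3: vr[B=1867264/820823 D=1867264/820823] → run B
t=4: vr[B=3465216/820823 D=1867264/820823] → run D
t=5: vr[B=3465216/820823 D=3225018880/1048190971] → run D
t=6: vr[B=3465216/820823 D=4065541632/1048190971] → run D
t=7: vr[B=3465216/820823 D=4906064384/1048190971] → run B
t=8: vr[D=4906064384/1048190971] → run D
t=9: (idle)
t=10: (idle)
t=11: (idle)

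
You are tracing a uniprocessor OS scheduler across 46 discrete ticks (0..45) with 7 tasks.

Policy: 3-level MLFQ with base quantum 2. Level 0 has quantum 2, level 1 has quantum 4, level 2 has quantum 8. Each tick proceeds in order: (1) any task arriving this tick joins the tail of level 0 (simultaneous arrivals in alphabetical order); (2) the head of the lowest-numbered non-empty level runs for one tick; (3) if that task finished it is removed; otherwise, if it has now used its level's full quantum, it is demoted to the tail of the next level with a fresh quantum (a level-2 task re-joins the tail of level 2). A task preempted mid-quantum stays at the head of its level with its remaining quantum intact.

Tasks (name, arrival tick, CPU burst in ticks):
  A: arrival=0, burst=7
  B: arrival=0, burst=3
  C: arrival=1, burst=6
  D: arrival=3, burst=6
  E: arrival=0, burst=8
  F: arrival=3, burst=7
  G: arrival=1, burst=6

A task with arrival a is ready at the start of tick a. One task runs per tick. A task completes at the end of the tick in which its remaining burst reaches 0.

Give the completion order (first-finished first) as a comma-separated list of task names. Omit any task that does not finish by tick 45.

completion order = B, C, G, D, A, E, F

t=0: L0/L1/L2 = ABE/-/- → run A
t=1: L0/L1/L2 = ABECG/-/- → run A
t=2: L0/L1/L2 = BECG/A/- → run B
t=3: L0/L1/L2 = BECGDF/A/- → run B
t=4: L0/L1/L2 = ECGDF/AB/- → run E
t=5: L0/L1/L2 = ECGDF/AB/- → run E
t=6: L0/L1/L2 = CGDF/ABE/- → run C
t=7: L0/L1/L2 = CGDF/ABE/- → run C
t=8: L0/L1/L2 = GDF/ABEC/- → run G
t=9: L0/L1/L2 = GDF/ABEC/- → run G
t=10: L0/L1/L2 = DF/ABECG/- → run D
t=11: L0/L1/L2 = DF/ABECG/- → run D
t=12: L0/L1/L2 = F/ABECGD/- → run F
t=13: L0/L1/L2 = F/ABECGD/- → run F
t=14: L0/L1/L2 = -/ABECGDF/- → run A
t=15: L0/L1/L2 = -/ABECGDF/- → run A
t=16: L0/L1/L2 = -/ABECGDF/- → run A
t=17: L0/L1/L2 = -/ABECGDF/- → run A
t=18: L0/L1/L2 = -/BECGDF/A → run B
t=19: L0/L1/L2 = -/ECGDF/A → run E
t=20: L0/L1/L2 = -/ECGDF/A → run E
t=21: L0/L1/L2 = -/ECGDF/A → run E
t=22: L0/L1/L2 = -/ECGDF/A → run E
t=23: L0/L1/L2 = -/CGDF/AE → run C
t=24: L0/L1/L2 = -/CGDF/AE → run C
t=25: L0/L1/L2 = -/CGDF/AE → run C
t=26: L0/L1/L2 = -/CGDF/AE → run C
t=27: L0/L1/L2 = -/GDF/AE → run G
t=28: L0/L1/L2 = -/GDF/AE → run G
t=29: L0/L1/L2 = -/GDF/AE → run G
t=30: L0/L1/L2 = -/GDF/AE → run G
t=31: L0/L1/L2 = -/DF/AE → run D
t=32: L0/L1/L2 = -/DF/AE → run D
t=33: L0/L1/L2 = -/DF/AE → run D
t=34: L0/L1/L2 = -/DF/AE → run D
t=35: L0/L1/L2 = -/F/AE → run F
t=36: L0/L1/L2 = -/F/AE → run F
t=37: L0/L1/L2 = -/F/AE → run F
t=38: L0/L1/L2 = -/F/AE → run F
t=39: L0/L1/L2 = -/-/AEF → run A
t=40: L0/L1/L2 = -/-/EF → run E
t=41: L0/L1/L2 = -/-/EF → run E
t=42: L0/L1/L2 = -/-/F → run F
t=43: (idle)
t=44: (idle)
t=45: (idle)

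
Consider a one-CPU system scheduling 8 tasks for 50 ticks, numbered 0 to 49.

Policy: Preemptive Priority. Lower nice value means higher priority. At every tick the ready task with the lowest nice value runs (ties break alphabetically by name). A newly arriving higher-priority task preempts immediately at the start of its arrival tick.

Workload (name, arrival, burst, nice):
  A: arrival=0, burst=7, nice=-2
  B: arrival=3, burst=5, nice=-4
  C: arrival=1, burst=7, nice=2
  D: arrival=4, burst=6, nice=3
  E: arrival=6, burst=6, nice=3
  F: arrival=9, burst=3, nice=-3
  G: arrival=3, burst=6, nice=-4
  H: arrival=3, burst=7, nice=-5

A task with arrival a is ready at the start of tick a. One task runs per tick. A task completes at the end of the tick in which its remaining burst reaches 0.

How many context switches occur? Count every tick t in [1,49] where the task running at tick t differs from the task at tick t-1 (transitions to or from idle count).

t=0: ready={A} → run A
t=1: ready={A,C} → run A
t=2: ready={A,C} → run A
t=3: ready={A,B,C,G,H} → run H
t=4: ready={A,B,C,D,G,H} → run H
t=5: ready={A,B,C,D,G,H} → run H
t=6: ready={A,B,C,D,E,G,H} → run H
t=7: ready={A,B,C,D,E,G,H} → run H
t=8: ready={A,B,C,D,E,G,H} → run H
t=9: ready={A,B,C,D,E,F,G,H} → run H
t=10: ready={A,B,C,D,E,F,G} → run B
t=11: ready={A,B,C,D,E,F,G} → run B
t=12: ready={A,B,C,D,E,F,G} → run B
t=13: ready={A,B,C,D,E,F,G} → run B
t=14: ready={A,B,C,D,E,F,G} → run B
t=15: ready={A,C,D,E,F,G} → run G
t=16: ready={A,C,D,E,F,G} → run G
t=17: ready={A,C,D,E,F,G} → run G
t=18: ready={A,C,D,E,F,G} → run G
t=19: ready={A,C,D,E,F,G} → run G
t=20: ready={A,C,D,E,F,G} → run G
t=21: ready={A,C,D,E,F} → run F
t=22: ready={A,C,D,E,F} → run F
t=23: ready={A,C,D,E,F} → run F
t=24: ready={A,C,D,E} → run A
t=25: ready={A,C,D,E} → run A
t=26: ready={A,C,D,E} → run A
t=27: ready={A,C,D,E} → run A
t=28: ready={C,D,E} → run C
t=29: ready={C,D,E} → run C
t=30: ready={C,D,E} → run C
t=31: ready={C,D,E} → run C
t=32: ready={C,D,E} → run C
t=33: ready={C,D,E} → run C
t=34: ready={C,D,E} → run C
t=35: ready={D,E} → run D
t=36: ready={D,E} → run D
t=37: ready={D,E} → run D
t=38: ready={D,E} → run D
t=39: ready={D,E} → run D
t=40: ready={D,E} → run D
t=41: ready={E} → run E
t=42: ready={E} → run E
t=43: ready={E} → run E
t=44: ready={E} → run E
t=45: ready={E} → run E
t=46: ready={E} → run E
t=47: (idle)
t=48: (idle)
t=49: (idle)

context switches = 9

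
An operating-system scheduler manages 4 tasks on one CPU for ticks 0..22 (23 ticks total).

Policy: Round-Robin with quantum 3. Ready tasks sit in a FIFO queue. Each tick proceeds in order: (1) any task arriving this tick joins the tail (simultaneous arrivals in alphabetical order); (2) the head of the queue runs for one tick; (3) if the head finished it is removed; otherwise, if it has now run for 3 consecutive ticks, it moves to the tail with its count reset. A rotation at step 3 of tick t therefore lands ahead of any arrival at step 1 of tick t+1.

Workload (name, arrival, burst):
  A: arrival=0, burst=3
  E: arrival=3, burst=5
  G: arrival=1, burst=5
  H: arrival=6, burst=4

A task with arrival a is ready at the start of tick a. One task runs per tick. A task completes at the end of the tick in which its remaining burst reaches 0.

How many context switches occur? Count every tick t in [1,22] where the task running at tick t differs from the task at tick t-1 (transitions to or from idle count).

t=0: queue=[A] q_used=0 → run A
t=1: queue=[A,G] q_used=1 → run A
t=2: queue=[A,G] q_used=2 → run A
t=3: queue=[G,E] q_used=0 → run G
t=4: queue=[G,E] q_used=1 → run G
t=5: queue=[G,E] q_used=2 → run G
t=6: queue=[E,G,H] q_used=0 → run E
t=7: queue=[E,G,H] q_used=1 → run E
t=8: queue=[E,G,H] q_used=2 → run E
t=9: queue=[G,H,E] q_used=0 → run G
t=10: queue=[G,H,E] q_used=1 → run G
t=11: queue=[H,E] q_used=0 → run H
t=12: queue=[H,E] q_used=1 → run H
t=13: queue=[H,E] q_used=2 → run H
t=14: queue=[E,H] q_used=0 → run E
t=15: queue=[E,H] q_used=1 → run E
t=16: queue=[H] q_used=0 → run H
t=17: (idle)
t=18: (idle)
t=19: (idle)
t=20: (idle)
t=21: (idle)
t=22: (idle)

context switches = 7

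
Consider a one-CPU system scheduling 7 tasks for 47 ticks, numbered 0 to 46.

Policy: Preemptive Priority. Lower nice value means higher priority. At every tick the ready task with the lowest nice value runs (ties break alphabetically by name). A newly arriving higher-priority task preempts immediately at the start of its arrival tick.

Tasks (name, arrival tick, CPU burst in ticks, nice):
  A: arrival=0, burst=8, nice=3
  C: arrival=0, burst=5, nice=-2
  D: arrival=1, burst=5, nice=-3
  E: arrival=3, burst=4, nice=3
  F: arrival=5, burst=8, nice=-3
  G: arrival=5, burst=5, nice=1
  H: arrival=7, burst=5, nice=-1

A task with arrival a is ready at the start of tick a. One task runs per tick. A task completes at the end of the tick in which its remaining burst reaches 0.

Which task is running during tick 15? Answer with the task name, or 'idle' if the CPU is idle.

running at tick 15 = C

t=0: ready={A,C} → run C
t=1: ready={A,C,D} → run D
t=2: ready={A,C,D} → run D
t=3: ready={A,C,D,E} → run D
t=4: ready={A,C,D,E} → run D
t=5: ready={A,C,D,E,F,G} → run D
t=6: ready={A,C,E,F,G} → run F
t=7: ready={A,C,E,F,G,H} → run F
t=8: ready={A,C,E,F,G,H} → run F
t=9: ready={A,C,E,F,G,H} → run F
t=10: ready={A,C,E,F,G,H} → run F
t=11: ready={A,C,E,F,G,H} → run F
t=12: ready={A,C,E,F,G,H} → run F
t=13: ready={A,C,E,F,G,H} → run F
t=14: ready={A,C,E,G,H} → run C
t=15: ready={A,C,E,G,H} → run C
t=16: ready={A,C,E,G,H} → run C
t=17: ready={A,C,E,G,H} → run C
t=18: ready={A,E,G,H} → run H
t=19: ready={A,E,G,H} → run H
t=20: ready={A,E,G,H} → run H
t=21: ready={A,E,G,H} → run H
t=22: ready={A,E,G,H} → run H
t=23: ready={A,E,G} → run G
t=24: ready={A,E,G} → run G
t=25: ready={A,E,G} → run G
t=26: ready={A,E,G} → run G
t=27: ready={A,E,G} → run G
t=28: ready={A,E} → run A
t=29: ready={A,E} → run A
t=30: ready={A,E} → run A
t=31: ready={A,E} → run A
t=32: ready={A,E} → run A
t=33: ready={A,E} → run A
t=34: ready={A,E} → run A
t=35: ready={A,E} → run A
t=36: ready={E} → run E
t=37: ready={E} → run E
t=38: ready={E} → run E
t=39: ready={E} → run E
t=40: (idle)
t=41: (idle)
t=42: (idle)
t=43: (idle)
t=44: (idle)
t=45: (idle)
t=46: (idle)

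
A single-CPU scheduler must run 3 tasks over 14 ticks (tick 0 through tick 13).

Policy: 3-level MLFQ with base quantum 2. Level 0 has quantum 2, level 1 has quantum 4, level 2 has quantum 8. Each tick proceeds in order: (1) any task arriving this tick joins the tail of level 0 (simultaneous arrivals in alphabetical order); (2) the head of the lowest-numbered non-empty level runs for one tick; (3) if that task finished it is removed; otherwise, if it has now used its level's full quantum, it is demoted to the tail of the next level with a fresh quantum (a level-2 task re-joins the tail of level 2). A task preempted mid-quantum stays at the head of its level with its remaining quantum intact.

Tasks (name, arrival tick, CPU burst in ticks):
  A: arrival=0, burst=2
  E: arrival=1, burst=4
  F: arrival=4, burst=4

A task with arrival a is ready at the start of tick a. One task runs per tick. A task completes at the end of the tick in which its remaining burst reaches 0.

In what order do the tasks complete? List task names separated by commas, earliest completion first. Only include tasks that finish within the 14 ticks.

t=0: L0/L1/L2 = A/-/- → run A
t=1: L0/L1/L2 = AE/-/- → run A
t=2: L0/L1/L2 = E/-/- → run E
t=3: L0/L1/L2 = E/-/- → run E
t=4: L0/L1/L2 = F/E/- → run F
t=5: L0/L1/L2 = F/E/- → run F
t=6: L0/L1/L2 = -/EF/- → run E
t=7: L0/L1/L2 = -/EF/- → run E
t=8: L0/L1/L2 = -/F/- → run F
t=9: L0/L1/L2 = -/F/- → run F
t=10: (idle)
t=11: (idle)
t=12: (idle)
t=13: (idle)

completion order = A, E, F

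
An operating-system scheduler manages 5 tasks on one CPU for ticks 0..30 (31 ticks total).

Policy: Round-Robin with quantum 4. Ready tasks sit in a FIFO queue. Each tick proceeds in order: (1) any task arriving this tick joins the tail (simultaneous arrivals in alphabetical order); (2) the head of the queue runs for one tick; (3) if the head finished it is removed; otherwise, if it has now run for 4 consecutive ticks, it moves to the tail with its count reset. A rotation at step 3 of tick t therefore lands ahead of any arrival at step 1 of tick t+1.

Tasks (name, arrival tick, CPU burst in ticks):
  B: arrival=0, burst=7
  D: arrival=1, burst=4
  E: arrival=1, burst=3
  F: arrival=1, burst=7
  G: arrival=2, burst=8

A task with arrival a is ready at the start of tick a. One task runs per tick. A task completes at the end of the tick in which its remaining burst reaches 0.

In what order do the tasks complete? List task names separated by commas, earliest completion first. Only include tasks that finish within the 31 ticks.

t=0: queue=[B] q_used=0 → run B
t=1: queue=[B,D,E,F] q_used=1 → run B
t=2: queue=[B,D,E,F,G] q_used=2 → run B
t=3: queue=[B,D,E,F,G] q_used=3 → run B
t=4: queue=[D,E,F,G,B] q_used=0 → run D
t=5: queue=[D,E,F,G,B] q_used=1 → run D
t=6: queue=[D,E,F,G,B] q_used=2 → run D
t=7: queue=[D,E,F,G,B] q_used=3 → run D
t=8: queue=[E,F,G,B] q_used=0 → run E
t=9: queue=[E,F,G,B] q_used=1 → run E
t=10: queue=[E,F,G,B] q_used=2 → run E
t=11: queue=[F,G,B] q_used=0 → run F
t=12: queue=[F,G,B] q_used=1 → run F
t=13: queue=[F,G,B] q_used=2 → run F
t=14: queue=[F,G,B] q_used=3 → run F
t=15: queue=[G,B,F] q_used=0 → run G
t=16: queue=[G,B,F] q_used=1 → run G
t=17: queue=[G,B,F] q_used=2 → run G
t=18: queue=[G,B,F] q_used=3 → run G
t=19: queue=[B,F,G] q_used=0 → run B
t=20: queue=[B,F,G] q_used=1 → run B
t=21: queue=[B,F,G] q_used=2 → run B
t=22: queue=[F,G] q_used=0 → run F
t=23: queue=[F,G] q_used=1 → run F
t=24: queue=[F,G] q_used=2 → run F
t=25: queue=[G] q_used=0 → run G
t=26: queue=[G] q_used=1 → run G
t=27: queue=[G] q_used=2 → run G
t=28: queue=[G] q_used=3 → run G
t=29: (idle)
t=30: (idle)

completion order = D, E, B, F, G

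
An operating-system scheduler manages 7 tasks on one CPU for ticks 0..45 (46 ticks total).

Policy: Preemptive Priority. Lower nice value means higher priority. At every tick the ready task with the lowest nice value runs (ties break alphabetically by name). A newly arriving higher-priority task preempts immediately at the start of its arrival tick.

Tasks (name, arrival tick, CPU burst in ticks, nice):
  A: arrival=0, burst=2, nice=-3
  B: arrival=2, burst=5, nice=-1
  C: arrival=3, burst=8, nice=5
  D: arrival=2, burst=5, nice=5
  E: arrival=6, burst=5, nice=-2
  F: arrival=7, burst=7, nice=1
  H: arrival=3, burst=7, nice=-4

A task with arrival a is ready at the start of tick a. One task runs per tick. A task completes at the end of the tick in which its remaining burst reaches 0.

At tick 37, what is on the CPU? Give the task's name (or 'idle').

running at tick 37 = D

t=0: ready={A} → run A
t=1: ready={A} → run A
t=2: ready={B,D} → run B
t=3: ready={B,C,D,H} → run H
t=4: ready={B,C,D,H} → run H
t=5: ready={B,C,D,H} → run H
t=6: ready={B,C,D,E,H} → run H
t=7: ready={B,C,D,E,F,H} → run H
t=8: ready={B,C,D,E,F,H} → run H
t=9: ready={B,C,D,E,F,H} → run H
t=10: ready={B,C,D,E,F} → run E
t=11: ready={B,C,D,E,F} → run E
t=12: ready={B,C,D,E,F} → run E
t=13: ready={B,C,D,E,F} → run E
t=14: ready={B,C,D,E,F} → run E
t=15: ready={B,C,D,F} → run B
t=16: ready={B,C,D,F} → run B
t=17: ready={B,C,D,F} → run B
t=18: ready={B,C,D,F} → run B
t=19: ready={C,D,F} → run F
t=20: ready={C,D,F} → run F
t=21: ready={C,D,F} → run F
t=22: ready={C,D,F} → run F
t=23: ready={C,D,F} → run F
t=24: ready={C,D,F} → run F
t=25: ready={C,D,F} → run F
t=26: ready={C,D} → run C
t=27: ready={C,D} → run C
t=28: ready={C,D} → run C
t=29: ready={C,D} → run C
t=30: ready={C,D} → run C
t=31: ready={C,D} → run C
t=32: ready={C,D} → run C
t=33: ready={C,D} → run C
t=34: ready={D} → run D
t=35: ready={D} → run D
t=36: ready={D} → run D
t=37: ready={D} → run D
t=38: ready={D} → run D
t=39: (idle)
t=40: (idle)
t=41: (idle)
t=42: (idle)
t=43: (idle)
t=44: (idle)
t=45: (idle)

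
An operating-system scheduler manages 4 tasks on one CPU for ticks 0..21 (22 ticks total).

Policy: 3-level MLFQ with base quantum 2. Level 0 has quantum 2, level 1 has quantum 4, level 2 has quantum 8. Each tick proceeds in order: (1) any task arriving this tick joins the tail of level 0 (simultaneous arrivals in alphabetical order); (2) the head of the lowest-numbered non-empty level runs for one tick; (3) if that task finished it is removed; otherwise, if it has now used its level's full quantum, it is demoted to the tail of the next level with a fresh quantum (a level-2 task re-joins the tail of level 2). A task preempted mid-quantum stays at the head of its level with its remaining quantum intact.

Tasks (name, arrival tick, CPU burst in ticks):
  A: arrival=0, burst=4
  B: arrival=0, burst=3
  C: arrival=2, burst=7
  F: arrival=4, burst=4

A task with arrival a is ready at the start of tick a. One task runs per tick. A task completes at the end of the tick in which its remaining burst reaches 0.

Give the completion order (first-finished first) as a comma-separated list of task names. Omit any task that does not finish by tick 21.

completion order = A, B, F, C

t=0: L0/L1/L2 = AB/-/- → run A
t=1: L0/L1/L2 = AB/-/- → run A
t=2: L0/L1/L2 = BC/A/- → run B
t=3: L0/L1/L2 = BC/A/- → run B
t=4: L0/L1/L2 = CF/AB/- → run C
t=5: L0/L1/L2 = CF/AB/- → run C
t=6: L0/L1/L2 = F/ABC/- → run F
t=7: L0/L1/L2 = F/ABC/- → run F
t=8: L0/L1/L2 = -/ABCF/- → run A
t=9: L0/L1/L2 = -/ABCF/- → run A
t=10: L0/L1/L2 = -/BCF/- → run B
t=11: L0/L1/L2 = -/CF/- → run C
t=12: L0/L1/L2 = -/CF/- → run C
t=13: L0/L1/L2 = -/CF/- → run C
t=14: L0/L1/L2 = -/CF/- → run C
t=15: L0/L1/L2 = -/F/C → run F
t=16: L0/L1/L2 = -/F/C → run F
t=17: L0/L1/L2 = -/-/C → run C
t=18: (idle)
t=19: (idle)
t=20: (idle)
t=21: (idle)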